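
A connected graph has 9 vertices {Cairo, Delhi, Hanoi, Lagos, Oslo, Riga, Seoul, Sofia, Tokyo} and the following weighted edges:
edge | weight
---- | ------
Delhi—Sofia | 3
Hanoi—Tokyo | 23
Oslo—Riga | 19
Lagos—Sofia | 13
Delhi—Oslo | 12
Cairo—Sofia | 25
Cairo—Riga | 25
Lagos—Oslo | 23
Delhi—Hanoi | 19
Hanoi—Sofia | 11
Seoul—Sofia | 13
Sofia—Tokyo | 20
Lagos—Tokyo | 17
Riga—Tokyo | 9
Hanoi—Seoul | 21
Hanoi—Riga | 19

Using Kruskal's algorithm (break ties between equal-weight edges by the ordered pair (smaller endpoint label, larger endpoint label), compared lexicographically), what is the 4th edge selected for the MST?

Sort edges by weight, then run Kruskal:
Delhi—Sofia (3): add — endpoints in different components.
Riga—Tokyo (9): add — endpoints in different components.
Hanoi—Sofia (11): add — endpoints in different components.
Delhi—Oslo (12): add — endpoints in different components.
Lagos—Sofia (13): add — endpoints in different components.
Seoul—Sofia (13): add — endpoints in different components.
Lagos—Tokyo (17): add — endpoints in different components.
Delhi—Hanoi (19): skip — Delhi and Hanoi already connected.
Hanoi—Riga (19): skip — Hanoi and Riga already connected.
Oslo—Riga (19): skip — Riga and Oslo already connected.
Sofia—Tokyo (20): skip — Sofia and Tokyo already connected.
Hanoi—Seoul (21): skip — Seoul and Hanoi already connected.
Hanoi—Tokyo (23): skip — Hanoi and Tokyo already connected.
Lagos—Oslo (23): skip — Oslo and Lagos already connected.
Cairo—Riga (25): add — endpoints in different components.
The 4th edge added is Delhi—Oslo.

Delhi-Oslo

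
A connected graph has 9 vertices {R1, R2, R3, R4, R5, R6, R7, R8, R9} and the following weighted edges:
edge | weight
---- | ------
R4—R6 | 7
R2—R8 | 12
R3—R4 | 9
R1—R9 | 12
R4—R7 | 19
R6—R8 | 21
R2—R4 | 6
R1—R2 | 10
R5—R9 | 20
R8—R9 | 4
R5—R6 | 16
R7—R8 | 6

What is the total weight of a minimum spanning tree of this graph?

Sort edges by weight, then run Kruskal:
R8—R9 (4): add — endpoints in different components.
R2—R4 (6): add — endpoints in different components.
R7—R8 (6): add — endpoints in different components.
R4—R6 (7): add — endpoints in different components.
R3—R4 (9): add — endpoints in different components.
R1—R2 (10): add — endpoints in different components.
R1—R9 (12): add — endpoints in different components.
R2—R8 (12): skip — R8 and R2 already connected.
R5—R6 (16): add — endpoints in different components.
MST edges: R8—R9, R2—R4, R7—R8, R4—R6, R3—R4, R1—R2, R1—R9, R5—R6; total weight 4+6+6+7+9+10+12+16 = 70.

70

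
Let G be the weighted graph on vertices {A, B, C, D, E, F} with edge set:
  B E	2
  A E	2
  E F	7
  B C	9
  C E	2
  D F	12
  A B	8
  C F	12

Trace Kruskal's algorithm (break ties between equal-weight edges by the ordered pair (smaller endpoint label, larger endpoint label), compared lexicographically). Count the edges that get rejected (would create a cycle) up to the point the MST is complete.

Kruskal: consider edges lightest-first.
A E (2): add. Components now {A,E} {B} {C} {D} {F}
B E (2): add. Components now {A,B,E} {C} {D} {F}
C E (2): add. Components now {A,B,C,E} {D} {F}
E F (7): add. Components now {A,B,C,E,F} {D}
A B (8): skip — A and B already connected.
B C (9): skip — B and C already connected.
C F (12): skip — C and F already connected.
D F (12): add. Components now {A,B,C,D,E,F}
Edges rejected before the tree was complete: 3.

3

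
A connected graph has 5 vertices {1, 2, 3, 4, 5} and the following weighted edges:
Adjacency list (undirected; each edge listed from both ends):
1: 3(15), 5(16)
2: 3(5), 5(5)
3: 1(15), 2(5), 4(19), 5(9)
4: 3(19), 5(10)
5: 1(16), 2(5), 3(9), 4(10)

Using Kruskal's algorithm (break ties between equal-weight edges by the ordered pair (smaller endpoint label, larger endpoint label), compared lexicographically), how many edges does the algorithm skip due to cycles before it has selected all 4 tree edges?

1

Kruskal's algorithm — process edges by increasing weight (ties by edge label):
2 3 (5): add — endpoints in different components.
2 5 (5): add — endpoints in different components.
3 5 (9): skip — 3 and 5 already connected.
4 5 (10): add — endpoints in different components.
1 3 (15): add — endpoints in different components.
Edges rejected before the tree was complete: 1.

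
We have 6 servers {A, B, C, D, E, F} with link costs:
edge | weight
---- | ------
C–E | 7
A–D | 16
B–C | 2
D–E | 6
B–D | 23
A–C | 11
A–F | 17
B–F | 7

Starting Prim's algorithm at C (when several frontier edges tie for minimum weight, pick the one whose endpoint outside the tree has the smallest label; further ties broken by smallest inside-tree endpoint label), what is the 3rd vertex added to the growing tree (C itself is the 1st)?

Prim's algorithm from C:
Step 1: cheapest edge leaving the tree is B–C (2); add B.
Step 2: cheapest edge leaving the tree is C–E (7); add E.
Step 3: cheapest edge leaving the tree is D–E (6); add D.
Step 4: cheapest edge leaving the tree is B–F (7); add F.
Step 5: cheapest edge leaving the tree is A–C (11); add A.
Vertex order: C, B, E, D, F, A. The 3rd vertex is E.

E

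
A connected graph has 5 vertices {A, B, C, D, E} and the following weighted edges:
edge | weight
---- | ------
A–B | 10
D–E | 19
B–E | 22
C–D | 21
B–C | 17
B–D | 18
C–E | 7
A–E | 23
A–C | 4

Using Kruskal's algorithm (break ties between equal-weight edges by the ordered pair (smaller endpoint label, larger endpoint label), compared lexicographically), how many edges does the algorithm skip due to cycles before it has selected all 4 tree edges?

Kruskal: consider edges lightest-first.
A–C (4): add. Components now {A,C} {B} {D} {E}
C–E (7): add. Components now {A,C,E} {B} {D}
A–B (10): add. Components now {A,B,C,E} {D}
B–C (17): skip — B and C already connected.
B–D (18): add. Components now {A,B,C,D,E}
Edges rejected before the tree was complete: 1.

1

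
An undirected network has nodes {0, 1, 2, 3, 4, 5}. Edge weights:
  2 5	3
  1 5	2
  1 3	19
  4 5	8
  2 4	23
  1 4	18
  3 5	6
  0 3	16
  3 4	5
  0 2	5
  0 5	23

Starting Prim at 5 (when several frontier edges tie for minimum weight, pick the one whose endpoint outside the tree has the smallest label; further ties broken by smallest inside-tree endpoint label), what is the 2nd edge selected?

Grow the tree from 5 using Prim:
Step 1: cheapest edge leaving the tree is 1 5 (2); add 1.
Step 2: cheapest edge leaving the tree is 2 5 (3); add 2.
Step 3: cheapest edge leaving the tree is 0 2 (5); add 0.
Step 4: cheapest edge leaving the tree is 3 5 (6); add 3.
Step 5: cheapest edge leaving the tree is 3 4 (5); add 4.
The 2nd edge added is 2 5.

2-5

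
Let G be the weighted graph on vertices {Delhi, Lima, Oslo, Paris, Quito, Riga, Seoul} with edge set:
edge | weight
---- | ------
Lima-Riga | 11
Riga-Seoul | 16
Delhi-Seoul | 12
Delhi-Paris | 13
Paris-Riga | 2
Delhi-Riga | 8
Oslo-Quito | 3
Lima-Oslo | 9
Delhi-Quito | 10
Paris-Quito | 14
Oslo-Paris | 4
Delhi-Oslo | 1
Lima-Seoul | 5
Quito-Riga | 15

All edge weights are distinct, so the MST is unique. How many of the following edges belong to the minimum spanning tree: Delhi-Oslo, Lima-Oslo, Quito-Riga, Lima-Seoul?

Kruskal's algorithm — process edges by increasing weight (ties by edge label):
Delhi-Oslo (1): add — endpoints in different components.
Paris-Riga (2): add — endpoints in different components.
Oslo-Quito (3): add — endpoints in different components.
Oslo-Paris (4): add — endpoints in different components.
Lima-Seoul (5): add — endpoints in different components.
Delhi-Riga (8): skip — Delhi and Riga already connected.
Lima-Oslo (9): add — endpoints in different components.
MST edge set: {Delhi-Oslo, Paris-Riga, Oslo-Quito, Oslo-Paris, Lima-Seoul, Lima-Oslo}.
Of the listed edges, {Delhi-Oslo, Lima-Oslo, Lima-Seoul} are in the MST → 3.

3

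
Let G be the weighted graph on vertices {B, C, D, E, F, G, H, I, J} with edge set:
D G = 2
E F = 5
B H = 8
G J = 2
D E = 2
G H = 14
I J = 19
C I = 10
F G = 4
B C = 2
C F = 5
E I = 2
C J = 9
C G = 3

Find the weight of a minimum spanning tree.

25

Kruskal's algorithm — process edges by increasing weight (ties by edge label):
B C (2): add — endpoints in different components.
D E (2): add — endpoints in different components.
D G (2): add — endpoints in different components.
E I (2): add — endpoints in different components.
G J (2): add — endpoints in different components.
C G (3): add — endpoints in different components.
F G (4): add — endpoints in different components.
C F (5): skip — C and F already connected.
E F (5): skip — E and F already connected.
B H (8): add — endpoints in different components.
MST edges: B C, D E, D G, E I, G J, C G, F G, B H; total weight 2+2+2+2+2+3+4+8 = 25.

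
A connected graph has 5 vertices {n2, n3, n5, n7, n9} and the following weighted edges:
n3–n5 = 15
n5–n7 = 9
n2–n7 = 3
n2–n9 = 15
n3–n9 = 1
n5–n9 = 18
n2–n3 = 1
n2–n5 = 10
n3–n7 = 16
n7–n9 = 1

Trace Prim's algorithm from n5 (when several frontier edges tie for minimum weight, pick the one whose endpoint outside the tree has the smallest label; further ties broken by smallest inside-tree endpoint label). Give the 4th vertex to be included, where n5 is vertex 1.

n3

Prim's algorithm from n5:
Step 1: cheapest edge leaving the tree is n5–n7 (9); add n7.
Step 2: cheapest edge leaving the tree is n7–n9 (1); add n9.
Step 3: cheapest edge leaving the tree is n3–n9 (1); add n3.
Step 4: cheapest edge leaving the tree is n2–n3 (1); add n2.
Vertex order: n5, n7, n9, n3, n2. The 4th vertex is n3.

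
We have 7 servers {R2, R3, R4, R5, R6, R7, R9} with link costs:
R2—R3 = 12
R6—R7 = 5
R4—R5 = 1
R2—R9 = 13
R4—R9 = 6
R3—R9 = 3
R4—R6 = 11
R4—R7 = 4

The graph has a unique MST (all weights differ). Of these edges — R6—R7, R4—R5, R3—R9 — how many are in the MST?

Kruskal: consider edges lightest-first.
R4—R5 (1): add — endpoints in different components.
R3—R9 (3): add — endpoints in different components.
R4—R7 (4): add — endpoints in different components.
R6—R7 (5): add — endpoints in different components.
R4—R9 (6): add — endpoints in different components.
R4—R6 (11): skip — R6 and R4 already connected.
R2—R3 (12): add — endpoints in different components.
MST edge set: {R4—R5, R3—R9, R4—R7, R6—R7, R4—R9, R2—R3}.
Of the listed edges, {R6—R7, R4—R5, R3—R9} are in the MST → 3.

3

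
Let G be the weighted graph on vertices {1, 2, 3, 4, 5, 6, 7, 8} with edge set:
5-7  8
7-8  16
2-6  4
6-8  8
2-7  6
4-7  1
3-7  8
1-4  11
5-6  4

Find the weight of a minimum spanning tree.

Kruskal's algorithm — process edges by increasing weight (ties by edge label):
4-7 (1): add — endpoints in different components.
2-6 (4): add — endpoints in different components.
5-6 (4): add — endpoints in different components.
2-7 (6): add — endpoints in different components.
3-7 (8): add — endpoints in different components.
5-7 (8): skip — 5 and 7 already connected.
6-8 (8): add — endpoints in different components.
1-4 (11): add — endpoints in different components.
MST edges: 4-7, 2-6, 5-6, 2-7, 3-7, 6-8, 1-4; total weight 1+4+4+6+8+8+11 = 42.

42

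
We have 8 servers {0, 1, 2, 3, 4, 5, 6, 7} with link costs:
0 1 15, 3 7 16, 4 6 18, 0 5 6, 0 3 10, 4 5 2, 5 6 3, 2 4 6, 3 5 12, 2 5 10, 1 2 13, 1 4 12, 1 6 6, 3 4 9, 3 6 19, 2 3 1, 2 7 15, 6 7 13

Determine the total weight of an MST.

37

Sort edges by weight, then run Kruskal:
2 3 (1): add — endpoints in different components.
4 5 (2): add — endpoints in different components.
5 6 (3): add — endpoints in different components.
0 5 (6): add — endpoints in different components.
1 6 (6): add — endpoints in different components.
2 4 (6): add — endpoints in different components.
3 4 (9): skip — 3 and 4 already connected.
0 3 (10): skip — 0 and 3 already connected.
2 5 (10): skip — 2 and 5 already connected.
1 4 (12): skip — 1 and 4 already connected.
3 5 (12): skip — 3 and 5 already connected.
1 2 (13): skip — 1 and 2 already connected.
6 7 (13): add — endpoints in different components.
MST edges: 2 3, 4 5, 5 6, 0 5, 1 6, 2 4, 6 7; total weight 1+2+3+6+6+6+13 = 37.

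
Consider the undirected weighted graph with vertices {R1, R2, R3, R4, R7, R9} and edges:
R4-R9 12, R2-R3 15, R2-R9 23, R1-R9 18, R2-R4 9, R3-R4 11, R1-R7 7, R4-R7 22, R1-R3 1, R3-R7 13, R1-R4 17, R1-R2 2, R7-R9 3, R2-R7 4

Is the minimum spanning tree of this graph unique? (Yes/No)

Yes

Sort edges by weight, then run Kruskal:
R1-R3 (1): add — endpoints in different components.
R1-R2 (2): add — endpoints in different components.
R7-R9 (3): add — endpoints in different components.
R2-R7 (4): add — endpoints in different components.
R1-R7 (7): skip — R1 and R7 already connected.
R2-R4 (9): add — endpoints in different components.
Every non-tree edge has weight strictly greater than the heaviest edge on the tree path between its endpoints, so the MST is unique.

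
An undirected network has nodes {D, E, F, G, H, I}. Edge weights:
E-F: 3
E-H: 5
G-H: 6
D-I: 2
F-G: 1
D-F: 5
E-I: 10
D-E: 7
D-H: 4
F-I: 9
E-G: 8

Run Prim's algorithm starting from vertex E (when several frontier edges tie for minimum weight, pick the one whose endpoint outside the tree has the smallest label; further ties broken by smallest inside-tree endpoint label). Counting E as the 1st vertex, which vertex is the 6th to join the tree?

H

Grow the tree from E using Prim:
Step 1: cheapest edge leaving the tree is E-F (3); add F.
Step 2: cheapest edge leaving the tree is F-G (1); add G.
Step 3: cheapest edge leaving the tree is D-F (5); add D.
Step 4: cheapest edge leaving the tree is D-I (2); add I.
Step 5: cheapest edge leaving the tree is D-H (4); add H.
Vertex order: E, F, G, D, I, H. The 6th vertex is H.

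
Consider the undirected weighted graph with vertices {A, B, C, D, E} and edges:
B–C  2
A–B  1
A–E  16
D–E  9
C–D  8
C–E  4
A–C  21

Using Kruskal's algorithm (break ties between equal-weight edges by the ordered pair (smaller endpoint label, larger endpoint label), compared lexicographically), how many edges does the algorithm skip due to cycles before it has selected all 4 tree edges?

0

Kruskal's algorithm — process edges by increasing weight (ties by edge label):
A–B (1): add. Components now {A,B} {C} {D} {E}
B–C (2): add. Components now {A,B,C} {D} {E}
C–E (4): add. Components now {A,B,C,E} {D}
C–D (8): add. Components now {A,B,C,D,E}
Edges rejected before the tree was complete: 0.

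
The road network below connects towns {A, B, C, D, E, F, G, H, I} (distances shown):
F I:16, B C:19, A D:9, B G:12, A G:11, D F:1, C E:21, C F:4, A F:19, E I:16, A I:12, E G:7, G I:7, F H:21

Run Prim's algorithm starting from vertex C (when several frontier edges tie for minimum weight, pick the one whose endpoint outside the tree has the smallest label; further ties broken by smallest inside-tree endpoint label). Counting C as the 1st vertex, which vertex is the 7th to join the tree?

Prim's algorithm from C:
Step 1: frontier [C F 4, B C 19, C E 21] → take C F (4); add F.
Step 2: frontier [B C 19, C E 21, D F 1, F I 16, A F 19, F H 21] → take D F (1); add D.
Step 3: frontier [B C 19, C E 21, A D 9, F I 16, A F 19, F H 21] → take A D (9); add A.
Step 4: frontier [A G 11, A I 12, B C 19, C E 21, F I 16, F H 21] → take A G (11); add G.
Step 5: frontier [A I 12, B C 19, C E 21, F I 16, F H 21, E G 7, G I 7, B G 12] → take E G (7); add E.
Step 6: frontier [A I 12, B C 19, E I 16, F I 16, F H 21, G I 7, B G 12] → take G I (7); add I.
Step 7: frontier [B C 19, F H 21, B G 12] → take B G (12); add B.
Step 8: frontier [F H 21] → take F H (21); add H.
Vertex order: C, F, D, A, G, E, I, B, H. The 7th vertex is I.

I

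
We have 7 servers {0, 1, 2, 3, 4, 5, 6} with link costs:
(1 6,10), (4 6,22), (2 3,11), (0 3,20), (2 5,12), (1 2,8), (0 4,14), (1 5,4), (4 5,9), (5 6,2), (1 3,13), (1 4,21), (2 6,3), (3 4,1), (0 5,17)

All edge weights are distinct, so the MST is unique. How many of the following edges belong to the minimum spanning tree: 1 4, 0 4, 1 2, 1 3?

1

Kruskal's algorithm — process edges by increasing weight (ties by edge label):
3 4 (1): add — endpoints in different components.
5 6 (2): add — endpoints in different components.
2 6 (3): add — endpoints in different components.
1 5 (4): add — endpoints in different components.
1 2 (8): skip — 1 and 2 already connected.
4 5 (9): add — endpoints in different components.
1 6 (10): skip — 1 and 6 already connected.
2 3 (11): skip — 2 and 3 already connected.
2 5 (12): skip — 2 and 5 already connected.
1 3 (13): skip — 1 and 3 already connected.
0 4 (14): add — endpoints in different components.
MST edge set: {3 4, 5 6, 2 6, 1 5, 4 5, 0 4}.
Of the listed edges, {0 4} are in the MST → 1.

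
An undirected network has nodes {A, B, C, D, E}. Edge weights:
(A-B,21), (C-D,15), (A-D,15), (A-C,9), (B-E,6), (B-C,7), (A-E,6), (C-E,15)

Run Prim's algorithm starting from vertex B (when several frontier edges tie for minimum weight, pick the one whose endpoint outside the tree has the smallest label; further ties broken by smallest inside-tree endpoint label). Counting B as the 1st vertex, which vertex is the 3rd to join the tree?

A

Prim, starting at B.
Step 1: frontier [B-E 6, B-C 7, A-B 21] → take B-E (6); add E.
Step 2: frontier [B-C 7, A-B 21, A-E 6, C-E 15] → take A-E (6); add A.
Step 3: frontier [A-C 9, A-D 15, B-C 7, C-E 15] → take B-C (7); add C.
Step 4: frontier [A-D 15, C-D 15] → take A-D (15); add D.
Vertex order: B, E, A, C, D. The 3rd vertex is A.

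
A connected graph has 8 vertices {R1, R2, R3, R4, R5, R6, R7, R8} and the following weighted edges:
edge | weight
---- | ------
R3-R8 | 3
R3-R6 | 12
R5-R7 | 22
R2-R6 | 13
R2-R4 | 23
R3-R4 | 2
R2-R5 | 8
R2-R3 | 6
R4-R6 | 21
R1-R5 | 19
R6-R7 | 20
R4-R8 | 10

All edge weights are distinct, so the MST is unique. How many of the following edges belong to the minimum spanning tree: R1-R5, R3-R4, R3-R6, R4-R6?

Kruskal: consider edges lightest-first.
R3-R4 (2): add — endpoints in different components.
R3-R8 (3): add — endpoints in different components.
R2-R3 (6): add — endpoints in different components.
R2-R5 (8): add — endpoints in different components.
R4-R8 (10): skip — R8 and R4 already connected.
R3-R6 (12): add — endpoints in different components.
R2-R6 (13): skip — R2 and R6 already connected.
R1-R5 (19): add — endpoints in different components.
R6-R7 (20): add — endpoints in different components.
MST edge set: {R3-R4, R3-R8, R2-R3, R2-R5, R3-R6, R1-R5, R6-R7}.
Of the listed edges, {R1-R5, R3-R4, R3-R6} are in the MST → 3.

3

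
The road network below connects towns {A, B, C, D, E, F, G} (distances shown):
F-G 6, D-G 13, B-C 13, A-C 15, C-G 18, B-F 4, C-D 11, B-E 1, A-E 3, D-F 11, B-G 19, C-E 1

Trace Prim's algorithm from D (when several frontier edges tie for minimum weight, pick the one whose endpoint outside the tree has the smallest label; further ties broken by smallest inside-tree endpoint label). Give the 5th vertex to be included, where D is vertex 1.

A

Prim's algorithm from D:
Step 1: cheapest edge leaving the tree is C-D (11); add C.
Step 2: cheapest edge leaving the tree is C-E (1); add E.
Step 3: cheapest edge leaving the tree is B-E (1); add B.
Step 4: cheapest edge leaving the tree is A-E (3); add A.
Step 5: cheapest edge leaving the tree is B-F (4); add F.
Step 6: cheapest edge leaving the tree is F-G (6); add G.
Vertex order: D, C, E, B, A, F, G. The 5th vertex is A.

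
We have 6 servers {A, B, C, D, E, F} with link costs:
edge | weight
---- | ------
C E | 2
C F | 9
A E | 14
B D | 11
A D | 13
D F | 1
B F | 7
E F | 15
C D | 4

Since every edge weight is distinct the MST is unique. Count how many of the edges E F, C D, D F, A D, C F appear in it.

Sort edges by weight, then run Kruskal:
D F (1): add — endpoints in different components.
C E (2): add — endpoints in different components.
C D (4): add — endpoints in different components.
B F (7): add — endpoints in different components.
C F (9): skip — C and F already connected.
B D (11): skip — B and D already connected.
A D (13): add — endpoints in different components.
MST edge set: {D F, C E, C D, B F, A D}.
Of the listed edges, {C D, D F, A D} are in the MST → 3.

3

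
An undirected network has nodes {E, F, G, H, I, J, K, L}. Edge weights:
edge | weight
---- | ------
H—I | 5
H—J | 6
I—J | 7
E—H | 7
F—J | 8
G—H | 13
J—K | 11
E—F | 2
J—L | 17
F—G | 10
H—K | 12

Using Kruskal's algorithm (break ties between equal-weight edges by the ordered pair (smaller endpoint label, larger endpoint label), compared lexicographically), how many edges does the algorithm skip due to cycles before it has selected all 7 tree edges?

Sort edges by weight, then run Kruskal:
E—F (2): add — endpoints in different components.
H—I (5): add — endpoints in different components.
H—J (6): add — endpoints in different components.
E—H (7): add — endpoints in different components.
I—J (7): skip — I and J already connected.
F—J (8): skip — F and J already connected.
F—G (10): add — endpoints in different components.
J—K (11): add — endpoints in different components.
H—K (12): skip — H and K already connected.
G—H (13): skip — G and H already connected.
J—L (17): add — endpoints in different components.
Edges rejected before the tree was complete: 4.

4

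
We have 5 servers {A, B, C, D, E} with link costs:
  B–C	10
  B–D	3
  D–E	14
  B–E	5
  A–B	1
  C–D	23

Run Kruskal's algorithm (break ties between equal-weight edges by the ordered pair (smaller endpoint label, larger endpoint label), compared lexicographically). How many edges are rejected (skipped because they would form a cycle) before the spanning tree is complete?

Kruskal's algorithm — process edges by increasing weight (ties by edge label):
A–B (1): add — endpoints in different components.
B–D (3): add — endpoints in different components.
B–E (5): add — endpoints in different components.
B–C (10): add — endpoints in different components.
Edges rejected before the tree was complete: 0.

0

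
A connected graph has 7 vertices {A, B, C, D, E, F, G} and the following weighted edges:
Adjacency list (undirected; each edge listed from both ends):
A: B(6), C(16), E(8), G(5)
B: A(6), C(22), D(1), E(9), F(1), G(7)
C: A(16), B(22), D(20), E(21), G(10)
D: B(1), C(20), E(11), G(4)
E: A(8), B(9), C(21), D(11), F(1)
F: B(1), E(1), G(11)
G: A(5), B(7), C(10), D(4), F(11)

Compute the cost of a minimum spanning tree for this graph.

Sort edges by weight, then run Kruskal:
B—D (1): add — endpoints in different components.
B—F (1): add — endpoints in different components.
E—F (1): add — endpoints in different components.
D—G (4): add — endpoints in different components.
A—G (5): add — endpoints in different components.
A—B (6): skip — A and B already connected.
B—G (7): skip — B and G already connected.
A—E (8): skip — A and E already connected.
B—E (9): skip — B and E already connected.
C—G (10): add — endpoints in different components.
MST edges: B—D, B—F, E—F, D—G, A—G, C—G; total weight 1+1+1+4+5+10 = 22.

22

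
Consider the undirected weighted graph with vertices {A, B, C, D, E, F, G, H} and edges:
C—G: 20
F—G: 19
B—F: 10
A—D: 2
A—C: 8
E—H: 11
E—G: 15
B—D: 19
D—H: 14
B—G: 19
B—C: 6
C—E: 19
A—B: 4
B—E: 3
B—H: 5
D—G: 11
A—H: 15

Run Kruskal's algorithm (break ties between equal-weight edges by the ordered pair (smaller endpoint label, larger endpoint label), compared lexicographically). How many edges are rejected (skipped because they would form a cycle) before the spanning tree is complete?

1

Sort edges by weight, then run Kruskal:
A—D (2): add — endpoints in different components.
B—E (3): add — endpoints in different components.
A—B (4): add — endpoints in different components.
B—H (5): add — endpoints in different components.
B—C (6): add — endpoints in different components.
A—C (8): skip — A and C already connected.
B—F (10): add — endpoints in different components.
D—G (11): add — endpoints in different components.
Edges rejected before the tree was complete: 1.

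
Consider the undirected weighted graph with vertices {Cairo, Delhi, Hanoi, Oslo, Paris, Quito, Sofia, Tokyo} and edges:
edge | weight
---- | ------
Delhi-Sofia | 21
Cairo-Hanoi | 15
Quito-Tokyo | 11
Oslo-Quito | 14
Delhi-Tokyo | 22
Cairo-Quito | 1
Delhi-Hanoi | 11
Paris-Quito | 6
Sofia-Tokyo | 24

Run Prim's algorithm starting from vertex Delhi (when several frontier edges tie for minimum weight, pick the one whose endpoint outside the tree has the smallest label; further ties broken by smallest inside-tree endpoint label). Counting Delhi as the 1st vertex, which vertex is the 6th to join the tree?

Grow the tree from Delhi using Prim:
Step 1: cheapest edge leaving the tree is Delhi-Hanoi (11); add Hanoi.
Step 2: cheapest edge leaving the tree is Cairo-Hanoi (15); add Cairo.
Step 3: cheapest edge leaving the tree is Cairo-Quito (1); add Quito.
Step 4: cheapest edge leaving the tree is Paris-Quito (6); add Paris.
Step 5: cheapest edge leaving the tree is Quito-Tokyo (11); add Tokyo.
Step 6: cheapest edge leaving the tree is Oslo-Quito (14); add Oslo.
Step 7: cheapest edge leaving the tree is Delhi-Sofia (21); add Sofia.
Vertex order: Delhi, Hanoi, Cairo, Quito, Paris, Tokyo, Oslo, Sofia. The 6th vertex is Tokyo.

Tokyo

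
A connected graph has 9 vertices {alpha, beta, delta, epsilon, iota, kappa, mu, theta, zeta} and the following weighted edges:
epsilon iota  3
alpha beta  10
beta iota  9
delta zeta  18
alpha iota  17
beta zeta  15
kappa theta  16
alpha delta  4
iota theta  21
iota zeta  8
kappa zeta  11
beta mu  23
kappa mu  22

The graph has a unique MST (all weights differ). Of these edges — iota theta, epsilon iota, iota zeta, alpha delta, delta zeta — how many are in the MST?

Kruskal: consider edges lightest-first.
epsilon iota (3): add — endpoints in different components.
alpha delta (4): add — endpoints in different components.
iota zeta (8): add — endpoints in different components.
beta iota (9): add — endpoints in different components.
alpha beta (10): add — endpoints in different components.
kappa zeta (11): add — endpoints in different components.
beta zeta (15): skip — beta and zeta already connected.
kappa theta (16): add — endpoints in different components.
alpha iota (17): skip — iota and alpha already connected.
delta zeta (18): skip — delta and zeta already connected.
iota theta (21): skip — theta and iota already connected.
kappa mu (22): add — endpoints in different components.
MST edge set: {epsilon iota, alpha delta, iota zeta, beta iota, alpha beta, kappa zeta, kappa theta, kappa mu}.
Of the listed edges, {epsilon iota, iota zeta, alpha delta} are in the MST → 3.

3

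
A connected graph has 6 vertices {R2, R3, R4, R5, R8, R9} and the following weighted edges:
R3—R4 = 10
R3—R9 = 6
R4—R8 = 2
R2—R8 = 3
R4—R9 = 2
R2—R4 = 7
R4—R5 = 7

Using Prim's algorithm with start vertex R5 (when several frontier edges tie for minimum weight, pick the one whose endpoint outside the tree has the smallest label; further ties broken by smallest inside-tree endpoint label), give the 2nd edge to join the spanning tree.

Prim, starting at R5.
Step 1: cheapest edge leaving the tree is R4—R5 (7); add R4.
Step 2: cheapest edge leaving the tree is R4—R8 (2); add R8.
Step 3: cheapest edge leaving the tree is R4—R9 (2); add R9.
Step 4: cheapest edge leaving the tree is R2—R8 (3); add R2.
Step 5: cheapest edge leaving the tree is R3—R9 (6); add R3.
The 2nd edge added is R4—R8.

R4-R8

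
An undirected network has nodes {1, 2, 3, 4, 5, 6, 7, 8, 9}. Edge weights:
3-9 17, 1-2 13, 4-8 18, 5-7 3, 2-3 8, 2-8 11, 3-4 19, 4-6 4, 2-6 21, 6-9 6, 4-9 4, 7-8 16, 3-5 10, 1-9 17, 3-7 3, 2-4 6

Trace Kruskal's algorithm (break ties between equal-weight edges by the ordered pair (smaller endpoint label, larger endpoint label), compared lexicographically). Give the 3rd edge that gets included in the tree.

Kruskal: consider edges lightest-first.
3-7 (3): add — endpoints in different components.
5-7 (3): add — endpoints in different components.
4-6 (4): add — endpoints in different components.
4-9 (4): add — endpoints in different components.
2-4 (6): add — endpoints in different components.
6-9 (6): skip — 6 and 9 already connected.
2-3 (8): add — endpoints in different components.
3-5 (10): skip — 3 and 5 already connected.
2-8 (11): add — endpoints in different components.
1-2 (13): add — endpoints in different components.
The 3rd edge added is 4-6.

4-6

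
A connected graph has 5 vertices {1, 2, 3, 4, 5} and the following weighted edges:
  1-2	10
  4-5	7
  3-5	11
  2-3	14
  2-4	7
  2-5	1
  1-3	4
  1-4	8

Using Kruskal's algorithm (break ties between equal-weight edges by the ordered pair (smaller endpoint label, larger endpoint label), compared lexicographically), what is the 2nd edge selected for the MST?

1-3

Kruskal: consider edges lightest-first.
2-5 (1): add. Components now {1} {2,5} {3} {4}
1-3 (4): add. Components now {1,3} {2,5} {4}
2-4 (7): add. Components now {1,3} {2,4,5}
4-5 (7): skip — 4 and 5 already connected.
1-4 (8): add. Components now {1,2,3,4,5}
The 2nd edge added is 1-3.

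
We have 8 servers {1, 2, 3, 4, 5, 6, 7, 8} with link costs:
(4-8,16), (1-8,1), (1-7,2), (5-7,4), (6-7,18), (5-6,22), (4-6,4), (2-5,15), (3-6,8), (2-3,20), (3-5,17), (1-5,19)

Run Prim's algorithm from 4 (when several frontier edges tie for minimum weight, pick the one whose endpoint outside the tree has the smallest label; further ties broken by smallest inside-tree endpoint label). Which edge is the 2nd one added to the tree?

3-6

Prim, starting at 4.
Step 1: frontier [4-6 4, 4-8 16] → take 4-6 (4); add 6.
Step 2: frontier [4-8 16, 3-6 8, 6-7 18, 5-6 22] → take 3-6 (8); add 3.
Step 3: frontier [3-5 17, 2-3 20, 4-8 16, 6-7 18, 5-6 22] → take 4-8 (16); add 8.
Step 4: frontier [3-5 17, 2-3 20, 6-7 18, 5-6 22, 1-8 1] → take 1-8 (1); add 1.
Step 5: frontier [1-7 2, 1-5 19, 3-5 17, 2-3 20, 6-7 18, 5-6 22] → take 1-7 (2); add 7.
Step 6: frontier [1-5 19, 3-5 17, 2-3 20, 5-6 22, 5-7 4] → take 5-7 (4); add 5.
Step 7: frontier [2-3 20, 2-5 15] → take 2-5 (15); add 2.
The 2nd edge added is 3-6.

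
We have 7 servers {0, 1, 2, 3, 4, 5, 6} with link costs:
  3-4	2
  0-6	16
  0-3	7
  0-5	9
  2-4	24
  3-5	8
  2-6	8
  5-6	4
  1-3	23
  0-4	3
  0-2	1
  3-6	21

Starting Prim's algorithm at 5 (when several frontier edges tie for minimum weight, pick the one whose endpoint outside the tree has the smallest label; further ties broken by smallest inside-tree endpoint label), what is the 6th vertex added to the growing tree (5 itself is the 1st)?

3

Prim, starting at 5.
Step 1: frontier [5-6 4, 3-5 8, 0-5 9] → take 5-6 (4); add 6.
Step 2: frontier [3-5 8, 0-5 9, 2-6 8, 0-6 16, 3-6 21] → take 2-6 (8); add 2.
Step 3: frontier [0-2 1, 2-4 24, 3-5 8, 0-5 9, 0-6 16, 3-6 21] → take 0-2 (1); add 0.
Step 4: frontier [0-4 3, 0-3 7, 2-4 24, 3-5 8, 3-6 21] → take 0-4 (3); add 4.
Step 5: frontier [0-3 7, 3-4 2, 3-5 8, 3-6 21] → take 3-4 (2); add 3.
Step 6: frontier [1-3 23] → take 1-3 (23); add 1.
Vertex order: 5, 6, 2, 0, 4, 3, 1. The 6th vertex is 3.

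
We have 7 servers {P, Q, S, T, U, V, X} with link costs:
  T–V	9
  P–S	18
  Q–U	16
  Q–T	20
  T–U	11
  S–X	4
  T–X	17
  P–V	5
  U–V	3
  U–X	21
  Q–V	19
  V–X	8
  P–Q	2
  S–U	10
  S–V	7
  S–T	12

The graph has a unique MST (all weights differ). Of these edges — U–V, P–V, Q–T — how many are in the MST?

Sort edges by weight, then run Kruskal:
P–Q (2): add. Components now {V} {P,Q} {U} {T} {X} {S}
U–V (3): add. Components now {U,V} {P,Q} {T} {X} {S}
S–X (4): add. Components now {U,V} {P,Q} {T} {S,X}
P–V (5): add. Components now {P,Q,U,V} {T} {S,X}
S–V (7): add. Components now {P,Q,S,U,V,X} {T}
V–X (8): skip — V and X already connected.
T–V (9): add. Components now {P,Q,S,T,U,V,X}
MST edge set: {P–Q, U–V, S–X, P–V, S–V, T–V}.
Of the listed edges, {U–V, P–V} are in the MST → 2.

2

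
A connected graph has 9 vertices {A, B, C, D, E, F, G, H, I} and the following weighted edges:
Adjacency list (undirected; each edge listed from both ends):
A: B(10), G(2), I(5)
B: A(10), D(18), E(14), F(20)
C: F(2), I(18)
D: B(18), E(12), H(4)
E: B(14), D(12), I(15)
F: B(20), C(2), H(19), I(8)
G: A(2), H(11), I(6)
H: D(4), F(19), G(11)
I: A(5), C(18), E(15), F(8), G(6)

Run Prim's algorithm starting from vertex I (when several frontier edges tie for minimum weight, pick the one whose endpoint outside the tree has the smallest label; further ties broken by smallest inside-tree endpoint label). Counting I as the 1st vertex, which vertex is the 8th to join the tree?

D

Prim, starting at I.
Step 1: cheapest edge leaving the tree is A I (5); add A.
Step 2: cheapest edge leaving the tree is A G (2); add G.
Step 3: cheapest edge leaving the tree is F I (8); add F.
Step 4: cheapest edge leaving the tree is C F (2); add C.
Step 5: cheapest edge leaving the tree is A B (10); add B.
Step 6: cheapest edge leaving the tree is G H (11); add H.
Step 7: cheapest edge leaving the tree is D H (4); add D.
Step 8: cheapest edge leaving the tree is D E (12); add E.
Vertex order: I, A, G, F, C, B, H, D, E. The 8th vertex is D.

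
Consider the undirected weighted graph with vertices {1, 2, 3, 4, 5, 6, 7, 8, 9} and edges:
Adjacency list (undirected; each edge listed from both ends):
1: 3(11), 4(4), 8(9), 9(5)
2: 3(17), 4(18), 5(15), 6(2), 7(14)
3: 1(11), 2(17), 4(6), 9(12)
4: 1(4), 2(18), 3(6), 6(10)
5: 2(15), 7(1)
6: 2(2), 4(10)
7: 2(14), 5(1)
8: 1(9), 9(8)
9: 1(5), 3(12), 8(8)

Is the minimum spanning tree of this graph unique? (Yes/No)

Yes

Kruskal's algorithm — process edges by increasing weight (ties by edge label):
5–7 (1): add — endpoints in different components.
2–6 (2): add — endpoints in different components.
1–4 (4): add — endpoints in different components.
1–9 (5): add — endpoints in different components.
3–4 (6): add — endpoints in different components.
8–9 (8): add — endpoints in different components.
1–8 (9): skip — 1 and 8 already connected.
4–6 (10): add — endpoints in different components.
1–3 (11): skip — 1 and 3 already connected.
3–9 (12): skip — 3 and 9 already connected.
2–7 (14): add — endpoints in different components.
Every non-tree edge has weight strictly greater than the heaviest edge on the tree path between its endpoints, so the MST is unique.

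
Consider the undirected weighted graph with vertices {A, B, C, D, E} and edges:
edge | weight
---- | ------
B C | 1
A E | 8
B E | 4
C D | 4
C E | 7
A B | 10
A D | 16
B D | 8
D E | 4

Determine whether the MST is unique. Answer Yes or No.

No

Kruskal: consider edges lightest-first.
B C (1): add — endpoints in different components.
B E (4): add — endpoints in different components.
C D (4): add — endpoints in different components.
D E (4): skip — D and E already connected.
C E (7): skip — C and E already connected.
A E (8): add — endpoints in different components.
Non-tree edge D E has weight 4, equal to the heaviest edge on its tree cycle — swapping gives another MST of the same weight. Not unique.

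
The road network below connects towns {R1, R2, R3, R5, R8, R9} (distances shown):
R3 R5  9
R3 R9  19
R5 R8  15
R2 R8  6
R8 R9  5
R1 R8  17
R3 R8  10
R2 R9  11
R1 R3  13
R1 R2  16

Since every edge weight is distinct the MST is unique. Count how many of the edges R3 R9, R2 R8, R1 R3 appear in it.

2

Kruskal: consider edges lightest-first.
R8 R9 (5): add — endpoints in different components.
R2 R8 (6): add — endpoints in different components.
R3 R5 (9): add — endpoints in different components.
R3 R8 (10): add — endpoints in different components.
R2 R9 (11): skip — R9 and R2 already connected.
R1 R3 (13): add — endpoints in different components.
MST edge set: {R8 R9, R2 R8, R3 R5, R3 R8, R1 R3}.
Of the listed edges, {R2 R8, R1 R3} are in the MST → 2.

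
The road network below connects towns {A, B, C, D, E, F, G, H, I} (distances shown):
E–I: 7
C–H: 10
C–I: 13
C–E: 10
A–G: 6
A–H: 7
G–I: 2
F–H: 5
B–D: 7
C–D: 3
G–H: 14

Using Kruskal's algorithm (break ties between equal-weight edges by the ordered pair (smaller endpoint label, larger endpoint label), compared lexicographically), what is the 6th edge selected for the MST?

Kruskal's algorithm — process edges by increasing weight (ties by edge label):
G–I (2): add — endpoints in different components.
C–D (3): add — endpoints in different components.
F–H (5): add — endpoints in different components.
A–G (6): add — endpoints in different components.
A–H (7): add — endpoints in different components.
B–D (7): add — endpoints in different components.
E–I (7): add — endpoints in different components.
C–E (10): add — endpoints in different components.
The 6th edge added is B–D.

B-D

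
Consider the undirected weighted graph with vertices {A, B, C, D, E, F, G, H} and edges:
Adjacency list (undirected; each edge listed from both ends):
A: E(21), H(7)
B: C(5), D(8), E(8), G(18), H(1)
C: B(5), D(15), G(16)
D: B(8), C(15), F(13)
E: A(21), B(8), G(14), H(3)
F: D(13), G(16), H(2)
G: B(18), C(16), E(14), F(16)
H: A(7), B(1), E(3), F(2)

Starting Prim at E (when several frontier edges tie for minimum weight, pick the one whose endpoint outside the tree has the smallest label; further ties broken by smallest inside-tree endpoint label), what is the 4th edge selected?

Grow the tree from E using Prim:
Step 1: frontier [E-H 3, B-E 8, E-G 14, A-E 21] → take E-H (3); add H.
Step 2: frontier [B-E 8, E-G 14, A-E 21, B-H 1, F-H 2, A-H 7] → take B-H (1); add B.
Step 3: frontier [B-C 5, B-D 8, B-G 18, E-G 14, A-E 21, F-H 2, A-H 7] → take F-H (2); add F.
Step 4: frontier [B-C 5, B-D 8, B-G 18, E-G 14, A-E 21, D-F 13, F-G 16, A-H 7] → take B-C (5); add C.
Step 5: frontier [B-D 8, B-G 18, C-D 15, C-G 16, E-G 14, A-E 21, D-F 13, F-G 16, A-H 7] → take A-H (7); add A.
Step 6: frontier [B-D 8, B-G 18, C-D 15, C-G 16, E-G 14, D-F 13, F-G 16] → take B-D (8); add D.
Step 7: frontier [B-G 18, C-G 16, E-G 14, F-G 16] → take E-G (14); add G.
The 4th edge added is B-C.

B-C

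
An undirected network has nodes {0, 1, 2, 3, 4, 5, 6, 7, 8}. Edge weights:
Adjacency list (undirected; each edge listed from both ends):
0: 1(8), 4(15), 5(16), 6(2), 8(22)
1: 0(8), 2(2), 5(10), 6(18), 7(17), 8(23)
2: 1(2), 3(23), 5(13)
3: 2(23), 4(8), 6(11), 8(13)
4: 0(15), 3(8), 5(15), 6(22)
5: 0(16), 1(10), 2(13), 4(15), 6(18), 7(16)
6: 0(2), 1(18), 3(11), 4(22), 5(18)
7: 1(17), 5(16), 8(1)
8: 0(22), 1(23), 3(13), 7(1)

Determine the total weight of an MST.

Sort edges by weight, then run Kruskal:
7-8 (1): add — endpoints in different components.
0-6 (2): add — endpoints in different components.
1-2 (2): add — endpoints in different components.
0-1 (8): add — endpoints in different components.
3-4 (8): add — endpoints in different components.
1-5 (10): add — endpoints in different components.
3-6 (11): add — endpoints in different components.
2-5 (13): skip — 2 and 5 already connected.
3-8 (13): add — endpoints in different components.
MST edges: 7-8, 0-6, 1-2, 0-1, 3-4, 1-5, 3-6, 3-8; total weight 1+2+2+8+8+10+11+13 = 55.

55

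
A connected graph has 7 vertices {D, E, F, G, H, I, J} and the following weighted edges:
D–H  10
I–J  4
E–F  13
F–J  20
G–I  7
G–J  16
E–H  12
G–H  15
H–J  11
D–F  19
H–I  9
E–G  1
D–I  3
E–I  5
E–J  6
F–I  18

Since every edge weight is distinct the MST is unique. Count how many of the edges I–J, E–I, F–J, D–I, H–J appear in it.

3

Kruskal: consider edges lightest-first.
E–G (1): add. Components now {D} {E,G} {F} {H} {I} {J}
D–I (3): add. Components now {D,I} {E,G} {F} {H} {J}
I–J (4): add. Components now {D,I,J} {E,G} {F} {H}
E–I (5): add. Components now {D,E,G,I,J} {F} {H}
E–J (6): skip — E and J already connected.
G–I (7): skip — G and I already connected.
H–I (9): add. Components now {D,E,G,H,I,J} {F}
D–H (10): skip — D and H already connected.
H–J (11): skip — H and J already connected.
E–H (12): skip — E and H already connected.
E–F (13): add. Components now {D,E,F,G,H,I,J}
MST edge set: {E–G, D–I, I–J, E–I, H–I, E–F}.
Of the listed edges, {I–J, E–I, D–I} are in the MST → 3.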